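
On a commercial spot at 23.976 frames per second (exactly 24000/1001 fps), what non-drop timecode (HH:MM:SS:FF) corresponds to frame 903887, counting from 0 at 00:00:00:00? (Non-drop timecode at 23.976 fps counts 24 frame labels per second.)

10:27:41:23

903887 ÷ 24 = 37661 full seconds, remainder 23 frames.
37661 s = 10 h 27 min 41 s.
Timecode: 10:27:41:23.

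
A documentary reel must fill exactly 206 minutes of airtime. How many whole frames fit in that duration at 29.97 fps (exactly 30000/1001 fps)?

370429 frames

206 min = 12360 s.
Frames = 12360 × 30000/1001 = 370800000/1001 ≈ 370429.5704.
Complete frames: 370429.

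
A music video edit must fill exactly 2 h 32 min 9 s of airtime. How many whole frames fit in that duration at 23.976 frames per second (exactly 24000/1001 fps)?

218877 frames

2 h 32 min 9 s = 9129 s.
Frames = 9129 × 24000/1001 = 219096000/1001 ≈ 218877.1229.
Complete frames: 218877.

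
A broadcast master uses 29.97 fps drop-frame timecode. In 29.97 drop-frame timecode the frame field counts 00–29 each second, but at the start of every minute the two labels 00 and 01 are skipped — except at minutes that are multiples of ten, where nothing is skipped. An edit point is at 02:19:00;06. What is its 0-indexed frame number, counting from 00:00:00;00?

249954

As if non-drop at 30 labels/s: (2 × 3600 + 19 × 60 + 0) × 30 + 6 = 250206.
Minute boundaries passed: 139; those not divisible by 10: 139 − 13 = 126; dropped labels = 2 × 126 = 252.
Actual frame index = 250206 − 252 = 249954.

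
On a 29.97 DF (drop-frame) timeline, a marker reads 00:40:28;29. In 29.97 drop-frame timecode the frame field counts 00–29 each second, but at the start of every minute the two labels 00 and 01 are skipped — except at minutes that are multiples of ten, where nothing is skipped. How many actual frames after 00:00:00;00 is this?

As if non-drop at 30 labels/s: (0 × 3600 + 40 × 60 + 28) × 30 + 29 = 72869.
Minute boundaries passed: 40; those not divisible by 10: 40 − 4 = 36; dropped labels = 2 × 36 = 72.
Actual frame index = 72869 − 72 = 72797.

72797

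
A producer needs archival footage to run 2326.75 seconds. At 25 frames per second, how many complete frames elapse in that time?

Frames = 2326.75 × 25 = 232675/4 ≈ 58168.7500.
Complete frames: 58168.

58168 frames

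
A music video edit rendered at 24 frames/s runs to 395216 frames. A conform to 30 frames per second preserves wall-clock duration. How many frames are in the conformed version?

494020 frames

Target frames = source frames × (target rate / source rate) = 395216 × (30)/(24) = 395216 × 5/4 = 494020.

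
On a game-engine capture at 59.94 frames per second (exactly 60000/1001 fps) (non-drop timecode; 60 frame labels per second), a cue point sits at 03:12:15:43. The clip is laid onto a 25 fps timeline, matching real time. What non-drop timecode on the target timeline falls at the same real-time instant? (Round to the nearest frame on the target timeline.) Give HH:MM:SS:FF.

03:12:27:06

Source frame index: (3×3600 + 12×60 + 15) × 60 + 43 = 692143.
Real time: 692143 / (60000/1001) = 692835143/60000 s.
Target frame: (692835143/60000) × (25) = 692835143/2400 ≈ 288681.310 → 288681.
At 25 labels/s: frame 288681 → 03:12:27:06.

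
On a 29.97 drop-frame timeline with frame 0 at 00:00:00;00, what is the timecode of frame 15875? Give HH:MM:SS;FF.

Each 10-minute DF block holds 10 × 60 × 30 − 9 × 2 = 17982 frames. 15875 ÷ 17982 → 0 full blocks, remainder 15875.
Within the partial block the first minute is 1800 frames and each further minute 1798, so 8 further minute boundaries passed. Total skipped labels = 18 × 0 + 2 × 8 = 16.
Non-drop label index = 15875 + 16 = 15891; at 30 labels/s that is 00:08:49:21, i.e. DF 00:08:49;21.

00:08:49;21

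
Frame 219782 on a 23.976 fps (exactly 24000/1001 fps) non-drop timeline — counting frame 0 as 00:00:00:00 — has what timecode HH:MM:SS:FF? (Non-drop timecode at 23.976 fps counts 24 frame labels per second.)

219782 ÷ 24 = 9157 full seconds, remainder 14 frames.
9157 s = 2 h 32 min 37 s.
Timecode: 02:32:37:14.

02:32:37:14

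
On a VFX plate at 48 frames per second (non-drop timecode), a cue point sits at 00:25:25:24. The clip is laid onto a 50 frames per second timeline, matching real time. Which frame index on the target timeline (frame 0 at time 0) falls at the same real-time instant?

frame 76275

Source frame index: (0×3600 + 25×60 + 25) × 48 + 24 = 73224.
Real time: 73224 / (48) = 3051/2 s.
Target frame: (3051/2) × (50) = 76275.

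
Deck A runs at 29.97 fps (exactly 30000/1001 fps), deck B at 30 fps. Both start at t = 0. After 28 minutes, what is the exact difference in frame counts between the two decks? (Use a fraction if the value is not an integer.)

7200/143 frames

28 min = 1680 s.
A emits 30000/1001 × 1680 = 7200000/143 frames; B emits 30 × 1680 = 50400.
Difference = 7200/143 frames (≈ 50.3497); B is ahead of A.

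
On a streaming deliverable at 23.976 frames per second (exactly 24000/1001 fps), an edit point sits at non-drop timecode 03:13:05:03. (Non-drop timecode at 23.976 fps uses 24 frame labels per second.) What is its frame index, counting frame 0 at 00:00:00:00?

Total seconds to the label: (3 × 3600 + 13 × 60 + 5) = 11585.
Frame index = 11585 × 24 + 3 = 278043.

278043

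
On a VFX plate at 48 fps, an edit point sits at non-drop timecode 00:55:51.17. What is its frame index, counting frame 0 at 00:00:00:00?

160865

Total seconds to the label: (0 × 3600 + 55 × 60 + 51) = 3351.
Frame index = 3351 × 48 + 17 = 160865.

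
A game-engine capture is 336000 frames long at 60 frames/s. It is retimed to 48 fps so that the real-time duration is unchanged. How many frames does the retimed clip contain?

Target frames = source frames × (target rate / source rate) = 336000 × (48)/(60) = 336000 × 4/5 = 268800.

268800 frames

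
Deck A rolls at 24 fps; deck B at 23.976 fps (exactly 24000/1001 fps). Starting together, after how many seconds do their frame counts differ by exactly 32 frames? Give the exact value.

4004/3 seconds

The gap grows by |24000/1001 − 24| = 24/1001 frames per second.
Time for a 32-frame gap: 32 ÷ (24/1001) = 4004/3 s.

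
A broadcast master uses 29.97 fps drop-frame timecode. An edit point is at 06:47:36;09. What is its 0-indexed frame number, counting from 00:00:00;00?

Complete 10-minute blocks: 40, each 17982 frames → 719280.
Remaining 7 whole minutes in the current block: 1800 + 6 × 1798 = 12588 frames.
Within the current minute: 36 × 30 + 9 − 2 = 1087 (labels ;00/;01 skipped at this minute). Total = 719280 + 12588 + 1087 = 732955.

732955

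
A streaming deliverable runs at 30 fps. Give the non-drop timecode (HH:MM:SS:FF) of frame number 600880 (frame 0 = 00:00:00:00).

600880 ÷ 30 = 20029 full seconds, remainder 10 frames.
20029 s = 5 h 33 min 49 s.
Timecode: 05:33:49:10.

05:33:49:10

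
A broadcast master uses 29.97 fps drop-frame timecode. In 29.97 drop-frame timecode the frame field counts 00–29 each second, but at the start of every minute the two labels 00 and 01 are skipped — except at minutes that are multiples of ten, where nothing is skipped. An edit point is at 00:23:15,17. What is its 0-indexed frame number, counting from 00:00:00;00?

41825

As if non-drop at 30 labels/s: (0 × 3600 + 23 × 60 + 15) × 30 + 17 = 41867.
Minute boundaries passed: 23; those not divisible by 10: 23 − 2 = 21; dropped labels = 2 × 21 = 42.
Actual frame index = 41867 − 42 = 41825.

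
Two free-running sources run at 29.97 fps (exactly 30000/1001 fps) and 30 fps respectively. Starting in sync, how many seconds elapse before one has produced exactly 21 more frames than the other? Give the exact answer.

700.7 seconds

The gap grows by |30 − 30000/1001| = 30/1001 frames per second.
Time for a 21-frame gap: 21 ÷ (30/1001) = 700.7 s.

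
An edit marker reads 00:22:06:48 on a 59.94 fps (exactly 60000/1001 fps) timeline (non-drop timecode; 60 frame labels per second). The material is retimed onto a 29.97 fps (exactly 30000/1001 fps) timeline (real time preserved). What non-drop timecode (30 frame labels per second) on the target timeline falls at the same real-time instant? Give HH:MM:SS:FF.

Source frame index: (0×3600 + 22×60 + 6) × 60 + 48 = 79608.
Real time: 79608 / (60000/1001) = 3320317/2500 s.
Target frame: (3320317/2500) × (30000/1001) = 39804.
At 30 labels/s: frame 39804 → 00:22:06:24.

00:22:06:24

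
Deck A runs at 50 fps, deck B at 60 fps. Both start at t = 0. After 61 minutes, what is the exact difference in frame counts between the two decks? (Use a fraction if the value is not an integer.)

36600 frames

61 min = 3660 s.
A emits 50 × 3660 = 183000 frames; B emits 60 × 3660 = 219600.
Difference = 36600 frames; B is ahead of A.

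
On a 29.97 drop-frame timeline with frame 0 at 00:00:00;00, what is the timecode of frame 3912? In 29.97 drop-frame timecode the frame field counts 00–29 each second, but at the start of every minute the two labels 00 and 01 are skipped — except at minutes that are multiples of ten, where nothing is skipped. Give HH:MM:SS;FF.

00:02:10;16

Each 10-minute DF block holds 10 × 60 × 30 − 9 × 2 = 17982 frames. 3912 ÷ 17982 → 0 full blocks, remainder 3912.
Within the partial block the first minute is 1800 frames and each further minute 1798, so 2 further minute boundaries passed. Total skipped labels = 18 × 0 + 2 × 2 = 4.
Non-drop label index = 3912 + 4 = 3916; at 30 labels/s that is 00:02:10:16, i.e. DF 00:02:10;16.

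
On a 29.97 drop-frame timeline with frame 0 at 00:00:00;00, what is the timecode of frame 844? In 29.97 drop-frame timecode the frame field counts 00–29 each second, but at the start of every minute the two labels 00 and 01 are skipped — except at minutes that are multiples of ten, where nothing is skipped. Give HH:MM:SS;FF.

Ten DF minutes hold 17982 frames, so frame 844 lies in block 0 (frames 0–17981) with 844 frames into that block.
The block's first minute is 1800 frames and the rest 1798 each; 844 frames reaches minute 0, so 0 × 18 + 0 × 2 = 0 labels have been skipped so far.
Adding those back, label number 844 + 0 = 844 at 30 labels/s is 28 s + 4 f = 0 h 0 min 28 s frame 4, i.e. 00:00:28;04.

00:00:28;04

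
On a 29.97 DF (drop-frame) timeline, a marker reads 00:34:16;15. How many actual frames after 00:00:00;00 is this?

Complete 10-minute blocks: 3, each 17982 frames → 53946.
Remaining 4 whole minutes in the current block: 1800 + 3 × 1798 = 7194 frames.
Within the current minute: 16 × 30 + 15 − 2 = 493 (labels ;00/;01 skipped at this minute). Total = 53946 + 7194 + 493 = 61633.

61633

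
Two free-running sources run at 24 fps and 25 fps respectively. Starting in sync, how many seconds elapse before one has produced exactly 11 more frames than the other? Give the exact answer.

The gap grows by |25 − 24| = 1 frame per second.
Time for a 11-frame gap: 11 ÷ (1) = 11 s.

11 seconds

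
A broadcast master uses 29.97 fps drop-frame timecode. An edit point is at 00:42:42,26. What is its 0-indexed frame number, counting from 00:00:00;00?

Complete 10-minute blocks: 4, each 17982 frames → 71928.
Remaining 2 whole minutes in the current block: 1800 + 1 × 1798 = 3598 frames.
Within the current minute: 42 × 30 + 26 − 2 = 1284 (labels ;00/;01 skipped at this minute). Total = 71928 + 3598 + 1284 = 76810.

76810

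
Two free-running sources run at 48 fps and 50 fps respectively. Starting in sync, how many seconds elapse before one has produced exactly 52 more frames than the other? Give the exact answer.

26 seconds

The gap grows by |50 − 48| = 2 frames per second.
Time for a 52-frame gap: 52 ÷ (2) = 26 s.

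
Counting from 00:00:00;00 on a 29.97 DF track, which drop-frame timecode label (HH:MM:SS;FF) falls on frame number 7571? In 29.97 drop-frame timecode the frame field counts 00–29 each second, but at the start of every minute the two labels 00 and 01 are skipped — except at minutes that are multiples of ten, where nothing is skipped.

00:04:12;19

Each 10-minute DF block holds 10 × 60 × 30 − 9 × 2 = 17982 frames. 7571 ÷ 17982 → 0 full blocks, remainder 7571.
Within the partial block the first minute is 1800 frames and each further minute 1798, so 4 further minute boundaries passed. Total skipped labels = 18 × 0 + 2 × 4 = 8.
Non-drop label index = 7571 + 8 = 7579; at 30 labels/s that is 00:04:12:19, i.e. DF 00:04:12;19.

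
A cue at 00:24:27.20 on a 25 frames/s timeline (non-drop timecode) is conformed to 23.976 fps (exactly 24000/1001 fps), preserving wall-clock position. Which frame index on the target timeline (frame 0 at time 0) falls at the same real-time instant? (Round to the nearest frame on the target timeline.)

frame 35192

Source frame index: (0×3600 + 24×60 + 27) × 25 + 20 = 36695.
Real time: 36695 / (25) = 7339/5 s.
Target frame: (7339/5) × (24000/1001) = 35227200/1001 ≈ 35192.008 → 35192.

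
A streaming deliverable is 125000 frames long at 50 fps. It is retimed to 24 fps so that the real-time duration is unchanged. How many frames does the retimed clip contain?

60000 frames

Target frames = source frames × (target rate / source rate) = 125000 × (24)/(50) = 125000 × 12/25 = 60000.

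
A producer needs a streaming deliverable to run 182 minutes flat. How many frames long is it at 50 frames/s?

182 min = 10920 s.
Frames = 10920 × 50 = 546000.

546000 frames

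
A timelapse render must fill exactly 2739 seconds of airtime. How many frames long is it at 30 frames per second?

82170 frames

Frames = 2739 × 30 = 82170.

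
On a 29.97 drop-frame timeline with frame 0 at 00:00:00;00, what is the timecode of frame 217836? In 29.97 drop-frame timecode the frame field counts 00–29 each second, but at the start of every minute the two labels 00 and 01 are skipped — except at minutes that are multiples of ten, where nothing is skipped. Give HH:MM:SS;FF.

02:01:08;14

Ten DF minutes hold 17982 frames, so frame 217836 lies in block 12 (frames 215784–233765) with 2052 frames into that block.
The block's first minute is 1800 frames and the rest 1798 each; 2052 frames reaches minute 1, so 12 × 18 + 1 × 2 = 218 labels have been skipped so far.
Adding those back, label number 217836 + 218 = 218054 at 30 labels/s is 7268 s + 14 f = 2 h 1 min 8 s frame 14, i.e. 02:01:08;14.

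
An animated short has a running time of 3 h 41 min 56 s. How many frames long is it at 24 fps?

3 h 41 min 56 s = 13316 s.
Frames = 13316 × 24 = 319584.

319584 frames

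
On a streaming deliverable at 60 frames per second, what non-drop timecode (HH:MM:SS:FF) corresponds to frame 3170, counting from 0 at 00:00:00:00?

3170 ÷ 60 = 52 full seconds, remainder 50 frames.
52 s = 0 h 0 min 52 s.
Timecode: 00:00:52:50.

00:00:52:50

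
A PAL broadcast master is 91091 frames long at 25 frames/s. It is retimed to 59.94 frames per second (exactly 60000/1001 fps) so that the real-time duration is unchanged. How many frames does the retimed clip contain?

Target frames = source frames × (target rate / source rate) = 91091 × (60000/1001)/(25) = 91091 × 2400/1001 = 218400.

218400 frames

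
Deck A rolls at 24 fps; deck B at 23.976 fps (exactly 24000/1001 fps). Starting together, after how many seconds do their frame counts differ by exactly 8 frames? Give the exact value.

1001/3 seconds

The gap grows by |24000/1001 − 24| = 24/1001 frames per second.
Time for a 8-frame gap: 8 ÷ (24/1001) = 1001/3 s.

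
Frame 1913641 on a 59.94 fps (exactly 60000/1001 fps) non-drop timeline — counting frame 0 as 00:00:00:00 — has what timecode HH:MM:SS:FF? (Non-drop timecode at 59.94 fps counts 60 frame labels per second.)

1913641 ÷ 60 = 31894 full seconds, remainder 1 frame.
31894 s = 8 h 51 min 34 s.
Timecode: 08:51:34:01.

08:51:34:01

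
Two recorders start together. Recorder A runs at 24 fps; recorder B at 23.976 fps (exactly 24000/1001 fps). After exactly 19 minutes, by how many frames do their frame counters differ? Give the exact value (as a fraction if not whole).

27360/1001 frames

19 min = 1140 s.
A emits 24 × 1140 = 27360 frames; B emits 24000/1001 × 1140 = 27360000/1001.
Difference = 27360/1001 frames (≈ 27.3327); B is behind A.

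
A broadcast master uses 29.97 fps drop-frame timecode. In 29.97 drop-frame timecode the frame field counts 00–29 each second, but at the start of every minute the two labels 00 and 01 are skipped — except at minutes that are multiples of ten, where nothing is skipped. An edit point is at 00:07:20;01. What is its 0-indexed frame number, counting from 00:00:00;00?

Complete 10-minute blocks: 0, each 17982 frames → 0.
Remaining 7 whole minutes in the current block: 1800 + 6 × 1798 = 12588 frames.
Within the current minute: 20 × 30 + 1 − 2 = 599 (labels ;00/;01 skipped at this minute). Total = 0 + 12588 + 599 = 13187.

13187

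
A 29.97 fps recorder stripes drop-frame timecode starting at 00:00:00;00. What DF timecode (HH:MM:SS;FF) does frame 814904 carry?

Each 10-minute DF block holds 10 × 60 × 30 − 9 × 2 = 17982 frames. 814904 ÷ 17982 → 45 full blocks, remainder 5714.
Within the partial block the first minute is 1800 frames and each further minute 1798, so 3 further minute boundaries passed. Total skipped labels = 18 × 45 + 2 × 3 = 816.
Non-drop label index = 814904 + 816 = 815720; at 30 labels/s that is 07:33:10:20, i.e. DF 07:33:10;20.

07:33:10;20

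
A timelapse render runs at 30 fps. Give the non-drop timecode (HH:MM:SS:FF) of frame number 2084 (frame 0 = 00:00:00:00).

00:01:09:14

2084 ÷ 30 = 69 full seconds, remainder 14 frames.
69 s = 0 h 1 min 9 s.
Timecode: 00:01:09:14.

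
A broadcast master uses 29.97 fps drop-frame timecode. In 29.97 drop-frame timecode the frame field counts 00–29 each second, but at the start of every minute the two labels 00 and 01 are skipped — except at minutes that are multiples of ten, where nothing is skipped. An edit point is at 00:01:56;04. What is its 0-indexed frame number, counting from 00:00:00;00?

3482

Complete 10-minute blocks: 0, each 17982 frames → 0.
Remaining 1 whole minute in the current block: 1800 + 0 × 1798 = 1800 frames.
Within the current minute: 56 × 30 + 4 − 2 = 1682 (labels ;00/;01 skipped at this minute). Total = 0 + 1800 + 1682 = 3482.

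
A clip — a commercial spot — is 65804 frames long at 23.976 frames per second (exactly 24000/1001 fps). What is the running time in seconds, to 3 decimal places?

2744.575 seconds

Running time = 65804 × 1001/24000 = 16467451/6000 s ≈ 2744.575 s.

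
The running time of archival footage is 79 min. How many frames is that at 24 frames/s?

79 min = 4740 s.
Frames = 4740 × 24 = 113760.

113760 frames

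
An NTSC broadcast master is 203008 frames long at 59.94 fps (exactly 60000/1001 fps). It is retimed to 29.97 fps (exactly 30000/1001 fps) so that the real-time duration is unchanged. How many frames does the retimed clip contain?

Target frames = source frames × (target rate / source rate) = 203008 × (30000/1001)/(60000/1001) = 203008 × 1/2 = 101504.

101504 frames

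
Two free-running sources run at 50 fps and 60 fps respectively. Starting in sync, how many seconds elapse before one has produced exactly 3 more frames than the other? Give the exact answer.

The gap grows by |60 − 50| = 10 frames per second.
Time for a 3-frame gap: 3 ÷ (10) = 0.3 s.

0.3 seconds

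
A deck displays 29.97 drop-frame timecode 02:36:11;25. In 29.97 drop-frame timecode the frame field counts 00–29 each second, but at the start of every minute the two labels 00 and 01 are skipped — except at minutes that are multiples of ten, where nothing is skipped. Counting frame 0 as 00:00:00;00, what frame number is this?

Complete 10-minute blocks: 15, each 17982 frames → 269730.
Remaining 6 whole minutes in the current block: 1800 + 5 × 1798 = 10790 frames.
Within the current minute: 11 × 30 + 25 − 2 = 353 (labels ;00/;01 skipped at this minute). Total = 269730 + 10790 + 353 = 280873.

280873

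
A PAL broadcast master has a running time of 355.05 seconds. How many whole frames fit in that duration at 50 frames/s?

17752 frames

Frames = 355.05 × 50 = 35505/2 ≈ 17752.5000.
Complete frames: 17752.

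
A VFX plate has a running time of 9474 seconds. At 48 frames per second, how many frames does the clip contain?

454752 frames

Frames = 9474 × 48 = 454752.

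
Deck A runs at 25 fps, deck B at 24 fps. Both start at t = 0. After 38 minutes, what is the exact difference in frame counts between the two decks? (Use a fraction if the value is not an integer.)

38 min = 2280 s.
A emits 25 × 2280 = 57000 frames; B emits 24 × 2280 = 54720.
Difference = 2280 frames; B is behind A.

2280 frames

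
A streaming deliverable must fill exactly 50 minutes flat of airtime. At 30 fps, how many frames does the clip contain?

90000 frames

50 min = 3000 s.
Frames = 3000 × 30 = 90000.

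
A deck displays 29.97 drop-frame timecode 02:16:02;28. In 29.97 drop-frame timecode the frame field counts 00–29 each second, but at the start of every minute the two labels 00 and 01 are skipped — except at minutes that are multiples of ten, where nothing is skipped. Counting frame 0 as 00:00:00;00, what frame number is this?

Complete 10-minute blocks: 13, each 17982 frames → 233766.
Remaining 6 whole minutes in the current block: 1800 + 5 × 1798 = 10790 frames.
Within the current minute: 2 × 30 + 28 − 2 = 86 (labels ;00/;01 skipped at this minute). Total = 233766 + 10790 + 86 = 244642.

244642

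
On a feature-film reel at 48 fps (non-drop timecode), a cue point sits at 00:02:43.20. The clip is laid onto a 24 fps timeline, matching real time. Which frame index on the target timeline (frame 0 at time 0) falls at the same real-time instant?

Source frame index: (0×3600 + 2×60 + 43) × 48 + 20 = 7844.
Real time: 7844 / (48) = 1961/12 s.
Target frame: (1961/12) × (24) = 3922.

frame 3922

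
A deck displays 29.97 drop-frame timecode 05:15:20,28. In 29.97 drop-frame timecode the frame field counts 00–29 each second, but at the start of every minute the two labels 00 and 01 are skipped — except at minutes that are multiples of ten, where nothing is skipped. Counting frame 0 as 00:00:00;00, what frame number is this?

567060

Complete 10-minute blocks: 31, each 17982 frames → 557442.
Remaining 5 whole minutes in the current block: 1800 + 4 × 1798 = 8992 frames.
Within the current minute: 20 × 30 + 28 − 2 = 626 (labels ;00/;01 skipped at this minute). Total = 557442 + 8992 + 626 = 567060.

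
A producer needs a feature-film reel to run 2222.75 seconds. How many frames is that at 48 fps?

Frames = 2222.75 × 48 = 106692.

106692 frames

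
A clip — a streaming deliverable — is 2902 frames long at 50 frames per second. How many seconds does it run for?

Running time = 2902 / (50) = 58.04 s.

58.04 seconds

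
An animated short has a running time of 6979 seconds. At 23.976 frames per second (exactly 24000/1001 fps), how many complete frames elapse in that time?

Frames = 6979 × 24000/1001 = 23928000/143 ≈ 167328.6713.
Complete frames: 167328.

167328 frames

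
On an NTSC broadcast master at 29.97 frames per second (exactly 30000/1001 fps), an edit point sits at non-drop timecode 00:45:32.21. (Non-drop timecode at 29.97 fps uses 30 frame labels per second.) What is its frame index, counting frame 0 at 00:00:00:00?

frame 81981

Total seconds to the label: (0 × 3600 + 45 × 60 + 32) = 2732.
Frame index = 2732 × 30 + 21 = 81981.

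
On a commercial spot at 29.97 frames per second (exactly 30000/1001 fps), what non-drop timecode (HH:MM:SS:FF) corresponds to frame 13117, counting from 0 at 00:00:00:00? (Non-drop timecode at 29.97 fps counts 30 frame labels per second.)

13117 ÷ 30 = 437 full seconds, remainder 7 frames.
437 s = 0 h 7 min 17 s.
Timecode: 00:07:17:07.

00:07:17:07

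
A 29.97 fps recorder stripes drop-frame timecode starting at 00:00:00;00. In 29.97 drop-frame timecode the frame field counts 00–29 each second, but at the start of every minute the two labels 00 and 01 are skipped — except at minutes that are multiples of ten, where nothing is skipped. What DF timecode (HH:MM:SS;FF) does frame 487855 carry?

04:31:18;03

Ten DF minutes hold 17982 frames, so frame 487855 lies in block 27 (frames 485514–503495) with 2341 frames into that block.
The block's first minute is 1800 frames and the rest 1798 each; 2341 frames reaches minute 1, so 27 × 18 + 1 × 2 = 488 labels have been skipped so far.
Adding those back, label number 487855 + 488 = 488343 at 30 labels/s is 16278 s + 3 f = 4 h 31 min 18 s frame 3, i.e. 04:31:18;03.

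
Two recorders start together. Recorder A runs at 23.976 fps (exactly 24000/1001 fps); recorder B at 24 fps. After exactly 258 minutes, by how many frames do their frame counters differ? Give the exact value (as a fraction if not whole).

258 min = 15480 s.
A emits 24000/1001 × 15480 = 371520000/1001 frames; B emits 24 × 15480 = 371520.
Difference = 371520/1001 frames (≈ 371.1489); B is ahead of A.

371520/1001 frames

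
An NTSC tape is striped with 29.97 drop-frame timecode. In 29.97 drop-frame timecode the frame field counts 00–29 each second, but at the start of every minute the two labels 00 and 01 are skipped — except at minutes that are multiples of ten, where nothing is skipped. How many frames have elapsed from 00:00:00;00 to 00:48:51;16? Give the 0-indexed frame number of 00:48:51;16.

87858

Complete 10-minute blocks: 4, each 17982 frames → 71928.
Remaining 8 whole minutes in the current block: 1800 + 7 × 1798 = 14386 frames.
Within the current minute: 51 × 30 + 16 − 2 = 1544 (labels ;00/;01 skipped at this minute). Total = 71928 + 14386 + 1544 = 87858.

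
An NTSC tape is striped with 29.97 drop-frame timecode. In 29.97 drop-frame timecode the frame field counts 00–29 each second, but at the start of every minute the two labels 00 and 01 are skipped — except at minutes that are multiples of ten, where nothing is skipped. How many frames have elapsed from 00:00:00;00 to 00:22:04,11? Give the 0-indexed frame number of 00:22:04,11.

39691

Complete 10-minute blocks: 2, each 17982 frames → 35964.
Remaining 2 whole minutes in the current block: 1800 + 1 × 1798 = 3598 frames.
Within the current minute: 4 × 30 + 11 − 2 = 129 (labels ;00/;01 skipped at this minute). Total = 35964 + 3598 + 129 = 39691.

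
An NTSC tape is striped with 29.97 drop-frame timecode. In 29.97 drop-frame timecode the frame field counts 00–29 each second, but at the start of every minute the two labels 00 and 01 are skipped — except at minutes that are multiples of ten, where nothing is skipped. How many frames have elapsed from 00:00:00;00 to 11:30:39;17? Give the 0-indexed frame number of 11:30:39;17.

1241945

Complete 10-minute blocks: 69, each 17982 frames → 1240758.
Remaining 0 whole minutes in the current block: 0 frames.
Within the current minute: 39 × 30 + 17 = 1187. Total = 1240758 + 0 + 1187 = 1241945.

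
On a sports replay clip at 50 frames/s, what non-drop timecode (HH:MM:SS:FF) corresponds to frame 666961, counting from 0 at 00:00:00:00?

03:42:19:11

666961 ÷ 50 = 13339 full seconds, remainder 11 frames.
13339 s = 3 h 42 min 19 s.
Timecode: 03:42:19:11.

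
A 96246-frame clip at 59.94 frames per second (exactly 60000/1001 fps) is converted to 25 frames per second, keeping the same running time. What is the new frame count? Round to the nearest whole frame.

Frames at target rate = 96246 × (25) / (60000/1001) = 16057041/400 ≈ 40142.603.
Nearest whole frame: 40143.

40143 frames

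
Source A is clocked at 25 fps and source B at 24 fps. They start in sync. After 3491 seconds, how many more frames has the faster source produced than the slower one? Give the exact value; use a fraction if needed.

3491 frames

A emits 25 × 3491 = 87275 frames; B emits 24 × 3491 = 83784.
Difference = 3491 frames; B is behind A.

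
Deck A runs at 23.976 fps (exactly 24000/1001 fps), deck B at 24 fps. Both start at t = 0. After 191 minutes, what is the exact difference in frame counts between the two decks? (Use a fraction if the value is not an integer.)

191 min = 11460 s.
A emits 24000/1001 × 11460 = 275040000/1001 frames; B emits 24 × 11460 = 275040.
Difference = 275040/1001 frames (≈ 274.7652); B is ahead of A.

275040/1001 frames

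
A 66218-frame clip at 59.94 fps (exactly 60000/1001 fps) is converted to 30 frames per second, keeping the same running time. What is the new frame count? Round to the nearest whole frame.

33142 frames

Frames at target rate = 66218 × (30) / (60000/1001) = 33142109/1000 ≈ 33142.109.
Nearest whole frame: 33142.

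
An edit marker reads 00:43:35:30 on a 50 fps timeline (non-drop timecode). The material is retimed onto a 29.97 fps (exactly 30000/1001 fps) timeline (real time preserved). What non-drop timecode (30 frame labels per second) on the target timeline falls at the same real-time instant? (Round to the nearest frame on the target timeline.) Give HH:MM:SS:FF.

Source frame index: (0×3600 + 43×60 + 35) × 50 + 30 = 130780.
Real time: 130780 / (50) = 13078/5 s.
Target frame: (13078/5) × (30000/1001) = 6036000/77 ≈ 78389.610 → 78390.
At 30 labels/s: frame 78390 → 00:43:33:00.

00:43:33:00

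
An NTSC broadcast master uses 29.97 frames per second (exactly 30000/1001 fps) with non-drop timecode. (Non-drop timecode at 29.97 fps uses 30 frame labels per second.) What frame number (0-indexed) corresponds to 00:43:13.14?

Total seconds to the label: (0 × 3600 + 43 × 60 + 13) = 2593.
Frame index = 2593 × 30 + 14 = 77804.

frame 77804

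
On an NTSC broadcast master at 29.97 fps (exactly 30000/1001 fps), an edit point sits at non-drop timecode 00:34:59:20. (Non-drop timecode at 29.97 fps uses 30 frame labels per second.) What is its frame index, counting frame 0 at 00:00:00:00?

Total seconds to the label: (0 × 3600 + 34 × 60 + 59) = 2099.
Frame index = 2099 × 30 + 20 = 62990.

frame 62990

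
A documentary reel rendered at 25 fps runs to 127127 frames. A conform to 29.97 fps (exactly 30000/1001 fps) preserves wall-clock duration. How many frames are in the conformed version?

152400 frames

Target frames = source frames × (target rate / source rate) = 127127 × (30000/1001)/(25) = 127127 × 1200/1001 = 152400.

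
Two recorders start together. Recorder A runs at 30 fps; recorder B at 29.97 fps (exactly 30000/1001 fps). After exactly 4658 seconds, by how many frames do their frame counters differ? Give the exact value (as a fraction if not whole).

139740/1001 frames

A emits 30 × 4658 = 139740 frames; B emits 30000/1001 × 4658 = 139740000/1001.
Difference = 139740/1001 frames (≈ 139.6004); B is behind A.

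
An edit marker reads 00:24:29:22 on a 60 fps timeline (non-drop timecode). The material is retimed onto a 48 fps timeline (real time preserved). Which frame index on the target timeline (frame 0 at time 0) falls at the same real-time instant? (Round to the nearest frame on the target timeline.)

frame 70530

Source frame index: (0×3600 + 24×60 + 29) × 60 + 22 = 88162.
Real time: 88162 / (60) = 44081/30 s.
Target frame: (44081/30) × (48) = 352648/5 ≈ 70529.600 → 70530.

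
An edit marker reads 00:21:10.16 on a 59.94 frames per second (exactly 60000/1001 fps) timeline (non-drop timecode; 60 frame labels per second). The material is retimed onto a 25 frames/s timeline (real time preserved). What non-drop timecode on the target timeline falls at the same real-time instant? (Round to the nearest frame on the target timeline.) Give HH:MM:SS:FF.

Source frame index: (0×3600 + 21×60 + 10) × 60 + 16 = 76216.
Real time: 76216 / (60000/1001) = 9536527/7500 s.
Target frame: (9536527/7500) × (25) = 9536527/300 ≈ 31788.423 → 31788.
At 25 labels/s: frame 31788 → 00:21:11:13.

00:21:11:13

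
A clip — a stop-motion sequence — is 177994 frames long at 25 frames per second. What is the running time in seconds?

7119.76 seconds

Running time = 177994 / (25) = 7119.76 s.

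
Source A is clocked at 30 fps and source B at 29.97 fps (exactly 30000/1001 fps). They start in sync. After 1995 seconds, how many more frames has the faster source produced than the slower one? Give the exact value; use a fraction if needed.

A emits 30 × 1995 = 59850 frames; B emits 30000/1001 × 1995 = 8550000/143.
Difference = 8550/143 frames (≈ 59.7902); B is behind A.

8550/143 frames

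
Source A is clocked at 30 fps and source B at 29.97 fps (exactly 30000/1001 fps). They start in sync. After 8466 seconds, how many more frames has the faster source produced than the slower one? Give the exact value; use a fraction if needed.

253980/1001 frames

A emits 30 × 8466 = 253980 frames; B emits 30000/1001 × 8466 = 253980000/1001.
Difference = 253980/1001 frames (≈ 253.7263); B is behind A.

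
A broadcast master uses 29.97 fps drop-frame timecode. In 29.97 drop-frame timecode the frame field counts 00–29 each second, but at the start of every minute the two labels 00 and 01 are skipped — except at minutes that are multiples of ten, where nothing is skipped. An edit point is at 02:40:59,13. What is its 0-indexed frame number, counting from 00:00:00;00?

Complete 10-minute blocks: 16, each 17982 frames → 287712.
Remaining 0 whole minutes in the current block: 0 frames.
Within the current minute: 59 × 30 + 13 = 1783. Total = 287712 + 0 + 1783 = 289495.

289495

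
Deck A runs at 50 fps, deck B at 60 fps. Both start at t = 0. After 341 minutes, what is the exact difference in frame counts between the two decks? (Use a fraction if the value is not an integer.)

341 min = 20460 s.
A emits 50 × 20460 = 1023000 frames; B emits 60 × 20460 = 1227600.
Difference = 204600 frames; B is ahead of A.

204600 frames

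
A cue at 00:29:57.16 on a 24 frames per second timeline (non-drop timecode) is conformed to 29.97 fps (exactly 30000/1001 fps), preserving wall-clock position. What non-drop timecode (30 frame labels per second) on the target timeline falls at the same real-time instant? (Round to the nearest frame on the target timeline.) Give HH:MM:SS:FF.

Source frame index: (0×3600 + 29×60 + 57) × 24 + 16 = 43144.
Real time: 43144 / (24) = 5393/3 s.
Target frame: (5393/3) × (30000/1001) = 53930000/1001 ≈ 53876.124 → 53876.
At 30 labels/s: frame 53876 → 00:29:55:26.

00:29:55:26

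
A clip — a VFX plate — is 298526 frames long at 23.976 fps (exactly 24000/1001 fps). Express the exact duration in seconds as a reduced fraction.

149412263/12000 seconds

Running time = 298526 ÷ (24000/1001) = 298526 × 1001/24000 = 149412263/12000 s.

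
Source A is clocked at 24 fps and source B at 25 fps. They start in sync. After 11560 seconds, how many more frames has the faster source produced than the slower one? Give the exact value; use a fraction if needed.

A emits 24 × 11560 = 277440 frames; B emits 25 × 11560 = 289000.
Difference = 11560 frames; B is ahead of A.

11560 frames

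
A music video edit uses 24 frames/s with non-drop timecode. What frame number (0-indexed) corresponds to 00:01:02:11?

Total seconds to the label: (0 × 3600 + 1 × 60 + 2) = 62.
Frame index = 62 × 24 + 11 = 1499.

1499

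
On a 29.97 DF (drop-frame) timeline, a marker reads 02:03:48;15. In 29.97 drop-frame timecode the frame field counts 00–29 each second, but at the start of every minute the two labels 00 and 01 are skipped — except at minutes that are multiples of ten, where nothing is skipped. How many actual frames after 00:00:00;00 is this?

As if non-drop at 30 labels/s: (2 × 3600 + 3 × 60 + 48) × 30 + 15 = 222855.
Minute boundaries passed: 123; those not divisible by 10: 123 − 12 = 111; dropped labels = 2 × 111 = 222.
Actual frame index = 222855 − 222 = 222633.

222633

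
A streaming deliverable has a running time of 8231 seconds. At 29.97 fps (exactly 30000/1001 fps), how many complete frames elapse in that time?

Frames = 8231 × 30000/1001 = 246930000/1001 ≈ 246683.3167.
Complete frames: 246683.

246683 frames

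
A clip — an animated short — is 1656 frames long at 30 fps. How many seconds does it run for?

55.2 seconds

Running time = 1656 / (30) = 55.2 s.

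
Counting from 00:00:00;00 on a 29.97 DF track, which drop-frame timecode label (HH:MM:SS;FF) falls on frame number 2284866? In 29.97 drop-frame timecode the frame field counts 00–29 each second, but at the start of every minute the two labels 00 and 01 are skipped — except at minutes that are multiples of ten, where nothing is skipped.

21:10:38;12

Ten DF minutes hold 17982 frames, so frame 2284866 lies in block 127 (frames 2283714–2301695) with 1152 frames into that block.
The block's first minute is 1800 frames and the rest 1798 each; 1152 frames reaches minute 0, so 127 × 18 + 0 × 2 = 2286 labels have been skipped so far.
Adding those back, label number 2284866 + 2286 = 2287152 at 30 labels/s is 76238 s + 12 f = 21 h 10 min 38 s frame 12, i.e. 21:10:38;12.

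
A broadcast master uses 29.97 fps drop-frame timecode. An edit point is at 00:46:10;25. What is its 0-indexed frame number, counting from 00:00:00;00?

As if non-drop at 30 labels/s: (0 × 3600 + 46 × 60 + 10) × 30 + 25 = 83125.
Minute boundaries passed: 46; those not divisible by 10: 46 − 4 = 42; dropped labels = 2 × 42 = 84.
Actual frame index = 83125 − 84 = 83041.

83041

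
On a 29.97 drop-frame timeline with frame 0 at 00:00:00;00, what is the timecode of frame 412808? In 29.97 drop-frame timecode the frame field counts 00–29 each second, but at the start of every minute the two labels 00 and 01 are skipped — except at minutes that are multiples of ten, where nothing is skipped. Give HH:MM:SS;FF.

Each 10-minute DF block holds 10 × 60 × 30 − 9 × 2 = 17982 frames. 412808 ÷ 17982 → 22 full blocks, remainder 17204.
Within the partial block the first minute is 1800 frames and each further minute 1798, so 9 further minute boundaries passed. Total skipped labels = 18 × 22 + 2 × 9 = 414.
Non-drop label index = 412808 + 414 = 413222; at 30 labels/s that is 03:49:34:02, i.e. DF 03:49:34;02.

03:49:34;02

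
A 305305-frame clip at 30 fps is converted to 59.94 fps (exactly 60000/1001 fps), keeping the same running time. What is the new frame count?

Target frames = source frames × (target rate / source rate) = 305305 × (60000/1001)/(30) = 305305 × 2000/1001 = 610000.

610000 frames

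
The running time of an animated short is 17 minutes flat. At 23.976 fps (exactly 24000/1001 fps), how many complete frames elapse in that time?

17 min = 1020 s.
Frames = 1020 × 24000/1001 = 24480000/1001 ≈ 24455.5445.
Complete frames: 24455.

24455 frames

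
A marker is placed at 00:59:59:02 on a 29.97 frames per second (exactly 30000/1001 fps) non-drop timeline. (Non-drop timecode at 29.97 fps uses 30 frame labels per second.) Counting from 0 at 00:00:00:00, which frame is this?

Total seconds to the label: (0 × 3600 + 59 × 60 + 59) = 3599.
Frame index = 3599 × 30 + 2 = 107972.

frame 107972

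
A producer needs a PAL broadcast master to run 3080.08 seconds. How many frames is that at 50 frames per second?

154004 frames

Frames = 3080.08 × 50 = 154004.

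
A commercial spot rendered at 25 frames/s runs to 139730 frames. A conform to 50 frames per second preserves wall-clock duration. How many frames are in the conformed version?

279460 frames

Target frames = source frames × (target rate / source rate) = 139730 × (50)/(25) = 139730 × 2 = 279460.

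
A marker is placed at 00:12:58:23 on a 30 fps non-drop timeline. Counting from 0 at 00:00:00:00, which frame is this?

Total seconds to the label: (0 × 3600 + 12 × 60 + 58) = 778.
Frame index = 778 × 30 + 23 = 23363.

23363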